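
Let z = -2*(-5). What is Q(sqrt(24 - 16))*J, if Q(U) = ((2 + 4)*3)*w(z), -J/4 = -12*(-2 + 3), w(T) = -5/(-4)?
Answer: 1080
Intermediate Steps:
z = 10
w(T) = 5/4 (w(T) = -5*(-1/4) = 5/4)
J = 48 (J = -(-48)*(-2 + 3) = -(-48) = -4*(-12) = 48)
Q(U) = 45/2 (Q(U) = ((2 + 4)*3)*(5/4) = (6*3)*(5/4) = 18*(5/4) = 45/2)
Q(sqrt(24 - 16))*J = (45/2)*48 = 1080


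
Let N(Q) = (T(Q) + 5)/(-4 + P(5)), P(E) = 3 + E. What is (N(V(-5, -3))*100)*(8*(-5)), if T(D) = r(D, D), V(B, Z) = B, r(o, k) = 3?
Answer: -8000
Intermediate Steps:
T(D) = 3
N(Q) = 2 (N(Q) = (3 + 5)/(-4 + (3 + 5)) = 8/(-4 + 8) = 8/4 = 8*(¼) = 2)
(N(V(-5, -3))*100)*(8*(-5)) = (2*100)*(8*(-5)) = 200*(-40) = -8000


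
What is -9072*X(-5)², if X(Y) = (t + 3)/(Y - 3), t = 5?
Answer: -9072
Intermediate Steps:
X(Y) = 8/(-3 + Y) (X(Y) = (5 + 3)/(Y - 3) = 8/(-3 + Y))
-9072*X(-5)² = -9072*64/(-3 - 5)² = -9072*1² = -9072*(-1)² = -9072*1 = -9072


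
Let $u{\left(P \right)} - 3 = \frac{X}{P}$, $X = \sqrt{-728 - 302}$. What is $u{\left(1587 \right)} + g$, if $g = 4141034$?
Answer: $4141037 + \frac{i \sqrt{1030}}{1587} \approx 4.141 \cdot 10^{6} + 0.020223 i$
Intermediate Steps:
$X = i \sqrt{1030}$ ($X = \sqrt{-1030} = i \sqrt{1030} \approx 32.094 i$)
$u{\left(P \right)} = 3 + \frac{i \sqrt{1030}}{P}$
$u{\left(1587 \right)} + g = \left(3 + \frac{i \sqrt{1030}}{1587}\right) + 4141034 = 4141037 + \frac{i \sqrt{1030}}{1587}$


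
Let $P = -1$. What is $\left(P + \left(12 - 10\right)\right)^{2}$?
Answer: $1$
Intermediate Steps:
$\left(P + \left(12 - 10\right)\right)^{2} = \left(-1 + \left(12 - 10\right)\right)^{2} = \left(-1 + 2\right)^{2} = 1^{2} = 1$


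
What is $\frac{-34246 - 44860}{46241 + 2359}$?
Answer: $- \frac{39553}{24300} \approx -1.6277$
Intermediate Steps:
$\frac{-34246 - 44860}{46241 + 2359} = - \frac{79106}{48600} = \left(-79106\right) \frac{1}{48600} = - \frac{39553}{24300}$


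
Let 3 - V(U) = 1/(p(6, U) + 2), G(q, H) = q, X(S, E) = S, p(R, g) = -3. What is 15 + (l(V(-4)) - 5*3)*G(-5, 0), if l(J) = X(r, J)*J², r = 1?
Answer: 10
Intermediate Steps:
V(U) = 4 (V(U) = 3 - 1/(-3 + 2) = 3 - 1/(-1) = 3 - 1*(-1) = 3 + 1 = 4)
l(J) = J² (l(J) = 1*J² = J²)
15 + (l(V(-4)) - 5*3)*G(-5, 0) = 15 + (4² - 5*3)*(-5) = 15 + (16 - 15)*(-5) = 15 + 1*(-5) = 15 - 5 = 10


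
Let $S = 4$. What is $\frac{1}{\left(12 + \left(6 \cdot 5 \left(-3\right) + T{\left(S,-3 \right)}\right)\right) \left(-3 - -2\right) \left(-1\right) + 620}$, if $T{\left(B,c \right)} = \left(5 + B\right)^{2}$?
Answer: $\frac{1}{623} \approx 0.0016051$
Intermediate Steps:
$\frac{1}{\left(12 + \left(6 \cdot 5 \left(-3\right) + T{\left(S,-3 \right)}\right)\right) \left(-3 - -2\right) \left(-1\right) + 620} = \frac{1}{\left(12 + \left(6 \cdot 5 \left(-3\right) + \left(5 + 4\right)^{2}\right)\right) \left(-3 - -2\right) \left(-1\right) + 620} = \frac{1}{\left(12 + \left(6 \left(-15\right) + 9^{2}\right)\right) \left(-3 + 2\right) \left(-1\right) + 620} = \frac{1}{\left(12 + \left(-90 + 81\right)\right) \left(\left(-1\right) \left(-1\right)\right) + 620} = \frac{1}{\left(12 - 9\right) 1 + 620} = \frac{1}{3 \cdot 1 + 620} = \frac{1}{3 + 620} = \frac{1}{623}$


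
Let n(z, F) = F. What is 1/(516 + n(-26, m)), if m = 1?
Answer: 1/517 ≈ 0.0019342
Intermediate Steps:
1/(516 + n(-26, m)) = 1/(516 + 1) = 1/517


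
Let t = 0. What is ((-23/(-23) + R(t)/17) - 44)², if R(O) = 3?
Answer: 529984/289 ≈ 1833.9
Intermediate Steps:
((-23/(-23) + R(t)/17) - 44)² = ((-23/(-23) + 3/17) - 44)² = ((-23*(-1/23) + 3*(1/17)) - 44)² = ((1 + 3/17) - 44)² = (20/17 - 44)² = (-728/17)² = 529984/289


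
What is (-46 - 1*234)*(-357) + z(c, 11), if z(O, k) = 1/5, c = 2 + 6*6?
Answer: 499801/5 ≈ 99960.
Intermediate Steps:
c = 38 (c = 2 + 36 = 38)
z(O, k) = ⅕
(-46 - 1*234)*(-357) + z(c, 11) = (-46 - 1*234)*(-357) + ⅕ = (-46 - 234)*(-357) + ⅕ = -280*(-357) + ⅕ = 99960 + ⅕ = 499801/5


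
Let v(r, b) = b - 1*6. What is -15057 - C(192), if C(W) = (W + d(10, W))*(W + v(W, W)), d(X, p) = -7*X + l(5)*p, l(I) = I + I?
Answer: -786933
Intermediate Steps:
v(r, b) = -6 + b (v(r, b) = b - 6 = -6 + b)
l(I) = 2*I
d(X, p) = -7*X + 10*p (d(X, p) = -7*X + (2*5)*p = -7*X + 10*p)
C(W) = (-70 + 11*W)*(-6 + 2*W) (C(W) = (W + (-7*10 + 10*W))*(W + (-6 + W)) = (W + (-70 + 10*W))*(-6 + 2*W) = (-70 + 11*W)*(-6 + 2*W))
-15057 - C(192) = -15057 - (420 - 206*192 + 22*192²) = -15057 - (420 - 39552 + 22*36864) = -15057 - (420 - 39552 + 811008) = -15057 - 1*771876 = -15057 - 771876 = -786933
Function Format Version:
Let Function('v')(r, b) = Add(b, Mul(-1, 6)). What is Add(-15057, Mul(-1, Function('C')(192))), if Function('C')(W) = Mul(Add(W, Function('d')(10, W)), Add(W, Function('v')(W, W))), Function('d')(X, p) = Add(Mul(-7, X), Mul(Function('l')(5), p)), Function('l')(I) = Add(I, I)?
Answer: -786933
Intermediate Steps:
Function('v')(r, b) = Add(-6, b) (Function('v')(r, b) = Add(b, -6) = Add(-6, b))
Function('l')(I) = Mul(2, I)
Function('d')(X, p) = Add(Mul(-7, X), Mul(10, p)) (Function('d')(X, p) = Add(Mul(-7, X), Mul(Mul(2, 5), p)) = Add(Mul(-7, X), Mul(10, p)))
Function('C')(W) = Mul(Add(-70, Mul(11, W)), Add(-6, Mul(2, W))) (Function('C')(W) = Mul(Add(W, Add(Mul(-7, 10), Mul(10, W))), Add(W, Add(-6, W))) = Mul(Add(W, Add(-70, Mul(10, W))), Add(-6, Mul(2, W))) = Mul(Add(-70, Mul(11, W)), Add(-6, Mul(2, W))))
Add(-15057, Mul(-1, Function('C')(192))) = Add(-15057, Mul(-1, Add(420, Mul(-206, 192), Mul(22, Pow(192, 2))))) = Add(-15057, Mul(-1, Add(420, -39552, Mul(22, 36864)))) = Add(-15057, Mul(-1, Add(420, -39552, 811008))) = Add(-15057, Mul(-1, 771876)) = Add(-15057, -771876) = -786933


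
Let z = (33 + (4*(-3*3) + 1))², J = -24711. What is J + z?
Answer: -24707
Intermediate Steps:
z = 4 (z = (33 + (4*(-9) + 1))² = (33 + (-36 + 1))² = (33 - 35)² = (-2)² = 4)
J + z = -24711 + 4 = -24707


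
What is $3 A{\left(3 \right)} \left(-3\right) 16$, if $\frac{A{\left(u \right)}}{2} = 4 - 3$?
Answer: $-288$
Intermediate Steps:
$A{\left(u \right)} = 2$ ($A{\left(u \right)} = 2 \left(4 - 3\right) = 2 \cdot 1 = 2$)
$3 A{\left(3 \right)} \left(-3\right) 16 = 3 \cdot 2 \left(-3\right) 16 = 6 \left(-3\right) 16 = \left(-18\right) 16 = -288$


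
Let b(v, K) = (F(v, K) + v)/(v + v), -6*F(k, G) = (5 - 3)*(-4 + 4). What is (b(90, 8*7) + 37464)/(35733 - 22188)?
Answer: 74929/27090 ≈ 2.7659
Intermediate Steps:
F(k, G) = 0 (F(k, G) = -(5 - 3)*(-4 + 4)/6 = -0/3 = -⅙*0 = 0)
b(v, K) = ½ (b(v, K) = (0 + v)/(v + v) = v/((2*v)) = v*(1/(2*v)) = ½)
(b(90, 8*7) + 37464)/(35733 - 22188) = (½ + 37464)/(35733 - 22188) = (74929/2)/13545 = (74929/2)*(1/13545) = 74929/27090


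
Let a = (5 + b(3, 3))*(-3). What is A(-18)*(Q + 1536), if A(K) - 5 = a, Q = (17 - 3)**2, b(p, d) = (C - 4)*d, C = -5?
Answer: 122972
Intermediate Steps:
b(p, d) = -9*d (b(p, d) = (-5 - 4)*d = -9*d)
Q = 196 (Q = 14**2 = 196)
a = 66 (a = (5 - 9*3)*(-3) = (5 - 27)*(-3) = -22*(-3) = 66)
A(K) = 71 (A(K) = 5 + 66 = 71)
A(-18)*(Q + 1536) = 71*(196 + 1536) = 71*1732 = 122972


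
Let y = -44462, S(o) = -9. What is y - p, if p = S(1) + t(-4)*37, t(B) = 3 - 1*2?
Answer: -44490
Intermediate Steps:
t(B) = 1 (t(B) = 3 - 2 = 1)
p = 28 (p = -9 + 1*37 = -9 + 37 = 28)
y - p = -44462 - 1*28 = -44462 - 28 = -44490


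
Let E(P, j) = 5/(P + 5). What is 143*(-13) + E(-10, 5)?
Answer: -1860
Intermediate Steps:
E(P, j) = 5/(5 + P)
143*(-13) + E(-10, 5) = 143*(-13) + 5/(5 - 10) = -1859 + 5/(-5) = -1859 + 5*(-1/5) = -1859 - 1 = -1860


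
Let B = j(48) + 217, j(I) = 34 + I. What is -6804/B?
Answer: -6804/299 ≈ -22.756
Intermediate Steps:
B = 299 (B = (34 + 48) + 217 = 82 + 217 = 299)
-6804/B = -6804/299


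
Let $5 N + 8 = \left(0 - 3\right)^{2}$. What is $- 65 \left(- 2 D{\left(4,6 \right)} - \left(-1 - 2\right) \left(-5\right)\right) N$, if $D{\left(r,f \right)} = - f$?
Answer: $39$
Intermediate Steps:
$N = \frac{1}{5}$ ($N = - \frac{8}{5} + \frac{\left(0 - 3\right)^{2}}{5} = - \frac{8}{5} + \frac{\left(-3\right)^{2}}{5} = - \frac{8}{5} + \frac{1}{5} \cdot 9 = - \frac{8}{5} + \frac{9}{5} = \frac{1}{5} \approx 0.2$)
$- 65 \left(- 2 D{\left(4,6 \right)} - \left(-1 - 2\right) \left(-5\right)\right) N = - 65 \left(- 2 \left(\left(-1\right) 6\right) - \left(-1 - 2\right) \left(-5\right)\right) \frac{1}{5} = - 65 \left(\left(-2\right) \left(-6\right) - \left(-3\right) \left(-5\right)\right) \frac{1}{5} = - 65 \left(12 - 15\right) \frac{1}{5} = \left(-65\right) \left(-3\right) \frac{1}{5} = 195 \cdot \frac{1}{5} = 39$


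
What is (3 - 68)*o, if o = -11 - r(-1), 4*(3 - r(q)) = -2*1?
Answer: 1885/2 ≈ 942.50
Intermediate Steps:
r(q) = 7/2 (r(q) = 3 - (-1)/2 = 3 - ¼*(-2) = 3 + ½ = 7/2)
o = -29/2 (o = -11 - 1*7/2 = -11 - 7/2 = -29/2 ≈ -14.500)
(3 - 68)*o = (3 - 68)*(-29/2) = -65*(-29/2) = 1885/2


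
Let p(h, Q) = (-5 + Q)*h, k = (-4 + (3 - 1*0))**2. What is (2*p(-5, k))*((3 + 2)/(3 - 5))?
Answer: -100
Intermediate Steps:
k = 1 (k = (-4 + (3 + 0))**2 = (-4 + 3)**2 = (-1)**2 = 1)
p(h, Q) = h*(-5 + Q)
(2*p(-5, k))*((3 + 2)/(3 - 5)) = (2*(-5*(-5 + 1)))*((3 + 2)/(3 - 5)) = (2*(-5*(-4)))*(5/(-2)) = (2*20)*(5*(-1/2)) = 40*(-5/2) = -100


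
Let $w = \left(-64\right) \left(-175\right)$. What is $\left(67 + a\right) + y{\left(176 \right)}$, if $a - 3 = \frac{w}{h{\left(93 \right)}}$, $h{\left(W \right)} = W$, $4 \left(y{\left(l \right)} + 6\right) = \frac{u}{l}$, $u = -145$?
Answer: $\frac{12061523}{65472} \approx 184.22$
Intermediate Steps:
$y{\left(l \right)} = -6 - \frac{145}{4 l}$ ($y{\left(l \right)} = -6 + \frac{\left(-145\right) \frac{1}{l}}{4} = -6 - \frac{145}{4 l}$)
$w = 11200$
$a = \frac{11479}{93}$ ($a = 3 + \frac{11200}{93} = \frac{11479}{93} \approx 123.43$)
$\left(67 + a\right) + y{\left(176 \right)} = \left(67 + \frac{11479}{93}\right) - \left(6 + \frac{145}{4 \cdot 176}\right) = \frac{17710}{93} - \frac{4369}{704} = \frac{12061523}{65472}$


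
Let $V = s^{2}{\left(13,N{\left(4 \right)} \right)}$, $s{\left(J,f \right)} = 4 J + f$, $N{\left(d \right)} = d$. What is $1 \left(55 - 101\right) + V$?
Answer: $3090$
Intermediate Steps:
$s{\left(J,f \right)} = f + 4 J$
$V = 3136$ ($V = \left(4 + 4 \cdot 13\right)^{2} = \left(4 + 52\right)^{2} = 56^{2} = 3136$)
$1 \left(55 - 101\right) + V = 1 \left(55 - 101\right) + 3136 = 1 \left(-46\right) + 3136 = -46 + 3136 = 3090$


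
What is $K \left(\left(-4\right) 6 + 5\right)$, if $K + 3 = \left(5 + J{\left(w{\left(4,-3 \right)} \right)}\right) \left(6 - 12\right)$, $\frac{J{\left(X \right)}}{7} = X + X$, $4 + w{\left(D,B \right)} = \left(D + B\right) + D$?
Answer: $2223$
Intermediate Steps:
$w{\left(D,B \right)} = -4 + B + 2 D$ ($w{\left(D,B \right)} = -4 + \left(\left(D + B\right) + D\right) = -4 + \left(\left(B + D\right) + D\right) = -4 + \left(B + 2 D\right) = -4 + B + 2 D$)
$J{\left(X \right)} = 14 X$ ($J{\left(X \right)} = 7 \left(X + X\right) = 7 \cdot 2 X = 14 X$)
$K = -117$ ($K = -3 + \left(5 + 14 \left(-4 - 3 + 2 \cdot 4\right)\right) \left(6 - 12\right) = -3 + \left(5 + 14 \left(-4 - 3 + 8\right)\right) \left(-6\right) = -3 + \left(5 + 14 \cdot 1\right) \left(-6\right) = -3 + \left(5 + 14\right) \left(-6\right) = -3 + 19 \left(-6\right) = -3 - 114 = -117$)
$K \left(\left(-4\right) 6 + 5\right) = - 117 \left(\left(-4\right) 6 + 5\right) = - 117 \left(-24 + 5\right) = \left(-117\right) \left(-19\right) = 2223$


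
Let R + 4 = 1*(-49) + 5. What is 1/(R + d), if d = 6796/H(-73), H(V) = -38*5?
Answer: -95/7958 ≈ -0.011938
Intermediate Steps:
H(V) = -190
R = -48 (R = -4 + (1*(-49) + 5) = -4 + (-49 + 5) = -4 - 44 = -48)
d = -3398/95 (d = 6796/(-190) = 6796*(-1/190) = -3398/95 ≈ -35.768)
1/(R + d) = 1/(-48 - 3398/95) = 1/(-7958/95) = -95/7958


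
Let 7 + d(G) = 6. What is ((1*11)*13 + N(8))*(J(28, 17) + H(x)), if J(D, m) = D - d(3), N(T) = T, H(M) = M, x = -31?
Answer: -302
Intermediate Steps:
d(G) = -1 (d(G) = -7 + 6 = -1)
J(D, m) = 1 + D (J(D, m) = D - 1*(-1) = D + 1 = 1 + D)
((1*11)*13 + N(8))*(J(28, 17) + H(x)) = ((1*11)*13 + 8)*((1 + 28) - 31) = (11*13 + 8)*(29 - 31) = (143 + 8)*(-2) = 151*(-2) = -302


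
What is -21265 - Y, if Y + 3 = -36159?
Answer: 14897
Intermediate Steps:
Y = -36162 (Y = -3 - 36159 = -36162)
-21265 - Y = -21265 - 1*(-36162) = -21265 + 36162 = 14897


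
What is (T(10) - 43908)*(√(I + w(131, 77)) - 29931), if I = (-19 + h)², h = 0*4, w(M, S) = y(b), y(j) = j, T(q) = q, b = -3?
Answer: 1313911038 - 43898*√358 ≈ 1.3131e+9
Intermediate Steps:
w(M, S) = -3
h = 0
I = 361 (I = (-19 + 0)² = (-19)² = 361)
(T(10) - 43908)*(√(I + w(131, 77)) - 29931) = (10 - 43908)*(√(361 - 3) - 29931) = -43898*(√358 - 29931) = -43898*(-29931 + √358) = 1313911038 - 43898*√358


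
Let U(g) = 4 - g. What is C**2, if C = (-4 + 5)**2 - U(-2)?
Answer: 25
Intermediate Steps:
C = -5 (C = (-4 + 5)**2 - (4 - 1*(-2)) = 1**2 - (4 + 2) = 1 - 1*6 = 1 - 6 = -5)
C**2 = (-5)**2 = 25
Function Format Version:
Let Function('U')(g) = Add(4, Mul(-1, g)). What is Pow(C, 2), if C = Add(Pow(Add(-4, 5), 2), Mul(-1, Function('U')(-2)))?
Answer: 25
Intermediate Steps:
C = -5 (C = Add(Pow(Add(-4, 5), 2), Mul(-1, Add(4, Mul(-1, -2)))) = Add(Pow(1, 2), Mul(-1, Add(4, 2))) = Add(1, Mul(-1, 6)) = Add(1, -6) = -5)
Pow(C, 2) = Pow(-5, 2) = 25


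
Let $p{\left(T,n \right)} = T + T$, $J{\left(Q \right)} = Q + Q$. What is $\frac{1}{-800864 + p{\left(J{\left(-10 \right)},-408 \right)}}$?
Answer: $- \frac{1}{800904} \approx -1.2486 \cdot 10^{-6}$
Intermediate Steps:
$J{\left(Q \right)} = 2 Q$
$p{\left(T,n \right)} = 2 T$
$\frac{1}{-800864 + p{\left(J{\left(-10 \right)},-408 \right)}} = \frac{1}{-800864 + 2 \cdot 2 \left(-10\right)} = \frac{1}{-800864 + 2 \left(-20\right)} = \frac{1}{-800864 - 40} = \frac{1}{-800904} = - \frac{1}{800904}$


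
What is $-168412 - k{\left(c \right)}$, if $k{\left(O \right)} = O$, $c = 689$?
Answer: $-169101$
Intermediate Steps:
$-168412 - k{\left(c \right)} = -168412 - 689 = -169101$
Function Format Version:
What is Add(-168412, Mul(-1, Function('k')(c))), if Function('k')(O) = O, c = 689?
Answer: -169101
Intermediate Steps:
Add(-168412, Mul(-1, Function('k')(c))) = Add(-168412, Mul(-1, 689)) = Add(-168412, -689) = -169101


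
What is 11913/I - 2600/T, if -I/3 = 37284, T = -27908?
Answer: -3471067/260130468 ≈ -0.013344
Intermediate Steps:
I = -111852 (I = -3*37284 = -111852)
11913/I - 2600/T = 11913/(-111852) - 2600/(-27908) = 11913*(-1/111852) - 2600*(-1/27908) = -3971/37284 + 650/6977 = -3471067/260130468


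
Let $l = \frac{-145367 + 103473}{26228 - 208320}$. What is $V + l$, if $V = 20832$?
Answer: $\frac{1896691219}{91046} \approx 20832.0$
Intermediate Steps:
$l = \frac{20947}{91046}$ ($l = - \frac{41894}{-182092} = \left(-41894\right) \left(- \frac{1}{182092}\right) = \frac{20947}{91046} \approx 0.23007$)
$V + l = 20832 + \frac{20947}{91046} = \frac{1896691219}{91046}$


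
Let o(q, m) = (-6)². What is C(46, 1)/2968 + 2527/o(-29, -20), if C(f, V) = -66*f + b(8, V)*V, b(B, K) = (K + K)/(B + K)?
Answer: 76988/1113 ≈ 69.172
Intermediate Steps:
b(B, K) = 2*K/(B + K) (b(B, K) = (2*K)/(B + K) = 2*K/(B + K))
o(q, m) = 36
C(f, V) = -66*f + 2*V²/(8 + V) (C(f, V) = -66*f + (2*V/(8 + V))*V = -66*f + 2*V²/(8 + V))
C(46, 1)/2968 + 2527/o(-29, -20) = (2*(1² - 33*46*(8 + 1))/(8 + 1))/2968 + 2527/36 = (2*(1 - 33*46*9)/9)*(1/2968) + 2527*(1/36) = (2*(⅑)*(1 - 13662))*(1/2968) + 2527/36 = (2*(⅑)*(-13661))*(1/2968) + 2527/36 = -27322/9*1/2968 + 2527/36 = -13661/13356 + 2527/36 = 76988/1113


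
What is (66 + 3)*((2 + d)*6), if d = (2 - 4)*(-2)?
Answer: 2484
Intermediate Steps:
d = 4 (d = -2*(-2) = 4)
(66 + 3)*((2 + d)*6) = (66 + 3)*((2 + 4)*6) = 69*(6*6) = 69*36 = 2484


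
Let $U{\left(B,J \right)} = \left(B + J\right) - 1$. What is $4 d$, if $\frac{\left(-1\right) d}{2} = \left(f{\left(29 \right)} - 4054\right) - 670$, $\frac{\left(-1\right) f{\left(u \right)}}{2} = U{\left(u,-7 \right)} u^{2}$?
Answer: $320368$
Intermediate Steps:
$U{\left(B,J \right)} = -1 + B + J$
$f{\left(u \right)} = - 2 u^{2} \left(-8 + u\right)$ ($f{\left(u \right)} = - 2 \left(-1 + u - 7\right) u^{2} = - 2 \left(-8 + u\right) u^{2} = - 2 u^{2} \left(-8 + u\right)$)
$d = 80092$ ($d = - 2 \left(\left(2 \cdot 29^{2} \left(8 - 29\right) - 4054\right) - 670\right) = - 2 \left(\left(2 \cdot 841 \left(8 - 29\right) - 4054\right) - 670\right) = - 2 \left(\left(2 \cdot 841 \left(-21\right) - 4054\right) - 670\right) = - 2 \left(\left(-35322 - 4054\right) - 670\right) = - 2 \left(-39376 - 670\right) = \left(-2\right) \left(-40046\right) = 80092$)
$4 d = 4 \cdot 80092 = 320368$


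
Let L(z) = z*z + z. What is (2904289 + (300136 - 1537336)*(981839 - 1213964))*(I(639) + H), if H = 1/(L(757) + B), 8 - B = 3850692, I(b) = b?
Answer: 601350048959300450849/3276878 ≈ 1.8351e+14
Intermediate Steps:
L(z) = z + z² (L(z) = z² + z = z + z²)
B = -3850684 (B = 8 - 1*3850692 = 8 - 3850692 = -3850684)
H = -1/3276878 (H = 1/(757*(1 + 757) - 3850684) = 1/(757*758 - 3850684) = 1/(573806 - 3850684) = 1/(-3276878) = -1/3276878 ≈ -3.0517e-7)
(2904289 + (300136 - 1537336)*(981839 - 1213964))*(I(639) + H) = (2904289 + (300136 - 1537336)*(981839 - 1213964))*(639 - 1/3276878) = (2904289 - 1237200*(-232125))*(2093925041/3276878) = (2904289 + 287185050000)*(2093925041/3276878) = 287187954289*(2093925041/3276878) = 601350048959300450849/3276878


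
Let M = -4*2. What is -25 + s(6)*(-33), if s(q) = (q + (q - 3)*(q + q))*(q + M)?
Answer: 2747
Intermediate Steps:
M = -8
s(q) = (-8 + q)*(q + 2*q*(-3 + q)) (s(q) = (q + (q - 3)*(q + q))*(q - 8) = (q + (-3 + q)*(2*q))*(-8 + q) = (q + 2*q*(-3 + q))*(-8 + q) = (-8 + q)*(q + 2*q*(-3 + q)))
-25 + s(6)*(-33) = -25 + (6*(40 - 21*6 + 2*6**2))*(-33) = -25 + (6*(40 - 126 + 2*36))*(-33) = -25 + (6*(40 - 126 + 72))*(-33) = -25 + (6*(-14))*(-33) = -25 - 84*(-33) = -25 + 2772 = 2747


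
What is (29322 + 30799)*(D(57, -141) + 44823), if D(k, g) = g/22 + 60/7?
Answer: 415019772075/154 ≈ 2.6949e+9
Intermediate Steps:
D(k, g) = 60/7 + g/22 (D(k, g) = g*(1/22) + 60*(1/7) = g/22 + 60/7 = 60/7 + g/22)
(29322 + 30799)*(D(57, -141) + 44823) = (29322 + 30799)*((60/7 + (1/22)*(-141)) + 44823) = 60121*((60/7 - 141/22) + 44823) = 60121*(333/154 + 44823) = 60121*(6903075/154) = 415019772075/154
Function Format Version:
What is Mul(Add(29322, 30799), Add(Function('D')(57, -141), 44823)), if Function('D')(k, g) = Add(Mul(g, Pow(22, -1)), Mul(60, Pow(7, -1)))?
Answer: Rational(415019772075, 154) ≈ 2.6949e+9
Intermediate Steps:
Function('D')(k, g) = Add(Rational(60, 7), Mul(Rational(1, 22), g)) (Function('D')(k, g) = Add(Mul(g, Rational(1, 22)), Mul(60, Rational(1, 7))) = Add(Mul(Rational(1, 22), g), Rational(60, 7)) = Add(Rational(60, 7), Mul(Rational(1, 22), g)))
Mul(Add(29322, 30799), Add(Function('D')(57, -141), 44823)) = Mul(Add(29322, 30799), Add(Add(Rational(60, 7), Mul(Rational(1, 22), -141)), 44823)) = Mul(60121, Add(Add(Rational(60, 7), Rational(-141, 22)), 44823)) = Mul(60121, Add(Rational(333, 154), 44823)) = Mul(60121, Rational(6903075, 154)) = Rational(415019772075, 154)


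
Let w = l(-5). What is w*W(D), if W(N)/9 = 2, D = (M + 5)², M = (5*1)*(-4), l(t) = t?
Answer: -90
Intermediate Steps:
M = -20 (M = 5*(-4) = -20)
w = -5
D = 225 (D = (-20 + 5)² = (-15)² = 225)
W(N) = 18 (W(N) = 9*2 = 18)
w*W(D) = -5*18 = -90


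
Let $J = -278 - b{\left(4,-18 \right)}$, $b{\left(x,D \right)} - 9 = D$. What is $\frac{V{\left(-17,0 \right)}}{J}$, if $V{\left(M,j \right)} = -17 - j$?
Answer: $\frac{17}{269} \approx 0.063197$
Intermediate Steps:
$b{\left(x,D \right)} = 9 + D$
$J = -269$ ($J = -278 - \left(9 - 18\right) = -278 - -9 = -278 + 9 = -269$)
$\frac{V{\left(-17,0 \right)}}{J} = \frac{-17 - 0}{-269} = \left(-17 + 0\right) \left(- \frac{1}{269}\right) = \left(-17\right) \left(- \frac{1}{269}\right) = \frac{17}{269}$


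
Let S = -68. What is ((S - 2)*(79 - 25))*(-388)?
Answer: 1466640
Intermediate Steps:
((S - 2)*(79 - 25))*(-388) = ((-68 - 2)*(79 - 25))*(-388) = -70*54*(-388) = -3780*(-388) = 1466640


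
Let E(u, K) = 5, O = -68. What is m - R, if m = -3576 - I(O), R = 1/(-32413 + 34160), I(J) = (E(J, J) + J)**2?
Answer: -13181116/1747 ≈ -7545.0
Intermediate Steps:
I(J) = (5 + J)**2
R = 1/1747 ≈ 0.00057241
m = -7545 (m = -3576 - (5 - 68)**2 = -3576 - 1*(-63)**2 = -3576 - 1*3969 = -3576 - 3969 = -7545)
m - R = -7545 - 1*1/1747 = -7545 - 1/1747 = -13181116/1747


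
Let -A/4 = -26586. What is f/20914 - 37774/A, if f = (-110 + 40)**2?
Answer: -67229959/556019604 ≈ -0.12091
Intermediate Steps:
A = 106344 (A = -4*(-26586) = 106344)
f = 4900 (f = (-70)**2 = 4900)
f/20914 - 37774/A = 4900/20914 - 37774/106344 = 4900*(1/20914) - 37774*1/106344 = 2450/10457 - 18887/53172 = -67229959/556019604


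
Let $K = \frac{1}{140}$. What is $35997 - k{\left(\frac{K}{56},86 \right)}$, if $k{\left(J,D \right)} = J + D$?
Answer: $\frac{281542239}{7840} \approx 35911.0$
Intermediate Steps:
$K = \frac{1}{140} \approx 0.0071429$
$k{\left(J,D \right)} = D + J$
$35997 - k{\left(\frac{K}{56},86 \right)} = 35997 - \left(86 + \frac{1}{140 \cdot 56}\right) = 35997 - \left(86 + \frac{1}{140} \cdot \frac{1}{56}\right) = 35997 - \left(86 + \frac{1}{7840}\right) = 35997 - \frac{674241}{7840} = \frac{281542239}{7840}$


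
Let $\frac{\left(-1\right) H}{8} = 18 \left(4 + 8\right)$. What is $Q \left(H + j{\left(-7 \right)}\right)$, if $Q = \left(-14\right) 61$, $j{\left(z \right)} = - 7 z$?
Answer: $1433866$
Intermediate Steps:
$H = -1728$ ($H = - 8 \cdot 18 \left(4 + 8\right) = - 8 \cdot 18 \cdot 12 = \left(-8\right) 216 = -1728$)
$Q = -854$
$Q \left(H + j{\left(-7 \right)}\right) = - 854 \left(-1728 - -49\right) = - 854 \left(-1728 + 49\right) = \left(-854\right) \left(-1679\right) = 1433866$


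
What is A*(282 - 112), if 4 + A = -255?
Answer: -44030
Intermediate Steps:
A = -259 (A = -4 - 255 = -259)
A*(282 - 112) = -259*(282 - 112) = -259*170 = -44030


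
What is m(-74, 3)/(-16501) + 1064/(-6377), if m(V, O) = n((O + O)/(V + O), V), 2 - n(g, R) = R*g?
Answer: -177803670/1067301181 ≈ -0.16659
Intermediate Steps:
n(g, R) = 2 - R*g
m(V, O) = 2 - 2*O*V/(O + V) (m(V, O) = 2 - V*(O + O)/(V + O) = 2 - V*(2*O)/(O + V) = 2 - V*2*O/(O + V) = 2 - 2*O*V/(O + V))
m(-74, 3)/(-16501) + 1064/(-6377) = (2*(3 - 74 - 1*3*(-74))/(3 - 74))/(-16501) + 1064/(-6377) = (2*(3 - 74 + 222)/(-71))*(-1/16501) + 1064*(-1/6377) = (2*(-1/71)*151)*(-1/16501) - 152/911 = -302/71*(-1/16501) - 152/911 = 302/1171571 - 152/911 = -177803670/1067301181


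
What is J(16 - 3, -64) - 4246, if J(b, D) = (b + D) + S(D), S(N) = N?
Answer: -4361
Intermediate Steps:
J(b, D) = b + 2*D (J(b, D) = (b + D) + D = (D + b) + D = b + 2*D)
J(16 - 3, -64) - 4246 = ((16 - 3) + 2*(-64)) - 4246 = (13 - 128) - 4246 = -115 - 4246 = -4361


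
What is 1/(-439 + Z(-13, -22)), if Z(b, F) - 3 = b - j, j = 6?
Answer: -1/455 ≈ -0.0021978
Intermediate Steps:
Z(b, F) = -3 + b (Z(b, F) = 3 + (b - 1*6) = 3 + (b - 6) = 3 + (-6 + b) = -3 + b)
1/(-439 + Z(-13, -22)) = 1/(-439 + (-3 - 13)) = 1/(-439 - 16) = 1/(-455) = -1/455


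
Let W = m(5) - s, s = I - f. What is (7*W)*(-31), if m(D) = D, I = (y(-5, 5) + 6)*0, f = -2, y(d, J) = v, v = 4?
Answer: -651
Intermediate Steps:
y(d, J) = 4
I = 0 (I = (4 + 6)*0 = 10*0 = 0)
s = 2 (s = 0 - 1*(-2) = 0 + 2 = 2)
W = 3 (W = 5 - 1*2 = 5 - 2 = 3)
(7*W)*(-31) = (7*3)*(-31) = 21*(-31) = -651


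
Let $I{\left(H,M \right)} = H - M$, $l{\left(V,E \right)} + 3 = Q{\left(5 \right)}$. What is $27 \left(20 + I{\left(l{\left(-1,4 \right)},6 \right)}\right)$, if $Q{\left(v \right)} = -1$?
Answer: $270$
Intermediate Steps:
$l{\left(V,E \right)} = -4$ ($l{\left(V,E \right)} = -3 - 1 = -4$)
$27 \left(20 + I{\left(l{\left(-1,4 \right)},6 \right)}\right) = 27 \left(20 - 10\right) = 27 \cdot 10 = 270$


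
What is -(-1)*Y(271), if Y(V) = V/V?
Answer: 1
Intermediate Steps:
Y(V) = 1
-(-1)*Y(271) = -(-1) = -1*(-1) = 1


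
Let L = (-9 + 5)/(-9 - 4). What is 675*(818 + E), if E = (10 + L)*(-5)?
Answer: 6725700/13 ≈ 5.1736e+5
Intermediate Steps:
L = 4/13 (L = -4/(-13) = -4*(-1/13) = 4/13 ≈ 0.30769)
E = -670/13 (E = (10 + 4/13)*(-5) = (134/13)*(-5) = -670/13 ≈ -51.538)
675*(818 + E) = 675*(818 - 670/13) = 675*(9964/13) = 6725700/13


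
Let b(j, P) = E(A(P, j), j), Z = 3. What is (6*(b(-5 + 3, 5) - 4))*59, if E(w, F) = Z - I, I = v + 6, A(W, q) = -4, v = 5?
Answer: -4248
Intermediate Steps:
I = 11 (I = 5 + 6 = 11)
E(w, F) = -8 (E(w, F) = 3 - 1*11 = 3 - 11 = -8)
b(j, P) = -8
(6*(b(-5 + 3, 5) - 4))*59 = (6*(-8 - 4))*59 = (6*(-12))*59 = -72*59 = -4248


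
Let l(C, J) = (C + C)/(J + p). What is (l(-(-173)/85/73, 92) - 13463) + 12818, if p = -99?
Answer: -28015921/43435 ≈ -645.01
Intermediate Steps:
l(C, J) = 2*C/(-99 + J) (l(C, J) = (C + C)/(J - 99) = (2*C)/(-99 + J) = 2*C/(-99 + J))
(l(-(-173)/85/73, 92) - 13463) + 12818 = (2*(-(-173)/85/73)/(-99 + 92) - 13463) + 12818 = (2*(-(-173)/85*(1/73))/(-7) - 13463) + 12818 = (2*(-1*(-173/85)*(1/73))*(-1/7) - 13463) + 12818 = (2*((173/85)*(1/73))*(-1/7) - 13463) + 12818 = (2*(173/6205)*(-1/7) - 13463) + 12818 = (-346/43435 - 13463) + 12818 = -584765751/43435 + 12818 = -28015921/43435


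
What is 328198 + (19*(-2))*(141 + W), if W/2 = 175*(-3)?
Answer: 362740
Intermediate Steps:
W = -1050 (W = 2*(175*(-3)) = 2*(-525) = -1050)
328198 + (19*(-2))*(141 + W) = 328198 + (19*(-2))*(141 - 1050) = 328198 - 38*(-909) = 328198 + 34542 = 362740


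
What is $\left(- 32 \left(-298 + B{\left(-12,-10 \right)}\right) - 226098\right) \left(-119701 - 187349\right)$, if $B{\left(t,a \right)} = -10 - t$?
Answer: $66515013300$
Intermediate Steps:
$\left(- 32 \left(-298 + B{\left(-12,-10 \right)}\right) - 226098\right) \left(-119701 - 187349\right) = \left(- 32 \left(-298 - -2\right) - 226098\right) \left(-119701 - 187349\right) = \left(- 32 \left(-298 + \left(-10 + 12\right)\right) - 226098\right) \left(-307050\right) = \left(- 32 \left(-298 + 2\right) - 226098\right) \left(-307050\right) = \left(\left(-32\right) \left(-296\right) - 226098\right) \left(-307050\right) = \left(9472 - 226098\right) \left(-307050\right) = \left(-216626\right) \left(-307050\right) = 66515013300$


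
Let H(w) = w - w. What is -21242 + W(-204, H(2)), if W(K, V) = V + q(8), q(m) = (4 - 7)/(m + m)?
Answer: -339875/16 ≈ -21242.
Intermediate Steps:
q(m) = -3/(2*m) (q(m) = -3*1/(2*m) = -3/(2*m))
H(w) = 0
W(K, V) = -3/16 + V (W(K, V) = V - 3/2/8 = V - 3/2*1/8 = V - 3/16 = -3/16 + V)
-21242 + W(-204, H(2)) = -21242 + (-3/16 + 0) = -21242 - 3/16 = -339875/16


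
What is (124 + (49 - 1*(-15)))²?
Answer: 35344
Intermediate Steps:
(124 + (49 - 1*(-15)))² = (124 + (49 + 15))² = (124 + 64)² = 188² = 35344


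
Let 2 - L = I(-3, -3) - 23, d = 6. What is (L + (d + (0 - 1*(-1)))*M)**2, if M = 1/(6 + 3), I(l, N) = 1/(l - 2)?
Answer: 1366561/2025 ≈ 674.84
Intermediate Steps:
I(l, N) = 1/(-2 + l)
M = 1/9 ≈ 0.11111
L = 126/5 (L = 2 - (1/(-2 - 3) - 23) = 2 - (1/(-5) - 23) = 2 - (-1/5 - 23) = 2 - 1*(-116/5) = 2 + 116/5 = 126/5 ≈ 25.200)
(L + (d + (0 - 1*(-1)))*M)**2 = (126/5 + (6 + (0 - 1*(-1)))*(1/9))**2 = (126/5 + (6 + (0 + 1))*(1/9))**2 = (126/5 + (6 + 1)*(1/9))**2 = (126/5 + 7*(1/9))**2 = (126/5 + 7/9)**2 = (1169/45)**2 = 1366561/2025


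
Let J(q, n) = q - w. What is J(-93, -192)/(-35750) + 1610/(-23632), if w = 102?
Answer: -29093/464200 ≈ -0.062673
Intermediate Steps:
J(q, n) = -102 + q (J(q, n) = q - 1*102 = q - 102 = -102 + q)
J(-93, -192)/(-35750) + 1610/(-23632) = (-102 - 93)/(-35750) + 1610/(-23632) = -195*(-1/35750) + 1610*(-1/23632) = 3/550 - 115/1688 = -29093/464200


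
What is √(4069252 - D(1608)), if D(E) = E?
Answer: 2*√1016911 ≈ 2016.8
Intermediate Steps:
√(4069252 - D(1608)) = √(4069252 - 1*1608) = √(4069252 - 1608) = √4067644 = 2*√1016911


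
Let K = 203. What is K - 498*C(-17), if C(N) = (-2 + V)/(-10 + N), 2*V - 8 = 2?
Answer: 775/3 ≈ 258.33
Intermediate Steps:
V = 5 (V = 4 + (½)*2 = 4 + 1 = 5)
C(N) = 3/(-10 + N) (C(N) = (-2 + 5)/(-10 + N) = 3/(-10 + N))
K - 498*C(-17) = 203 - 1494/(-10 - 17) = 203 - 1494/(-27) = 203 - 1494*(-1)/27 = 203 - 498*(-⅑) = 203 + 166/3 = 775/3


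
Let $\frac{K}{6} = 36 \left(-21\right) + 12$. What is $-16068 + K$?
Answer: $-20532$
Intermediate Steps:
$K = -4464$ ($K = 6 \left(36 \left(-21\right) + 12\right) = 6 \left(-756 + 12\right) = 6 \left(-744\right) = -4464$)
$-16068 + K = -16068 - 4464 = -20532$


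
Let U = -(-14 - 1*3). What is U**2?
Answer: 289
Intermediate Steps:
U = 17 (U = -(-14 - 3) = -1*(-17) = 17)
U**2 = 17**2 = 289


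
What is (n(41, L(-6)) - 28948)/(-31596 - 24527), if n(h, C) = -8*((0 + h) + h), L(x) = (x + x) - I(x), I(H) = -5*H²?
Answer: 29604/56123 ≈ 0.52748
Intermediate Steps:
L(x) = 2*x + 5*x² (L(x) = (x + x) - (-5)*x² = 2*x + 5*x²)
n(h, C) = -16*h (n(h, C) = -8*(h + h) = -16*h)
(n(41, L(-6)) - 28948)/(-31596 - 24527) = (-16*41 - 28948)/(-31596 - 24527) = (-656 - 28948)/(-56123) = -29604*(-1/56123) = 29604/56123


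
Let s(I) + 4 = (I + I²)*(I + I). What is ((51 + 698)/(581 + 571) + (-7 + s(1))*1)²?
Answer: 53509225/1327104 ≈ 40.320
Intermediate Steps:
s(I) = -4 + 2*I*(I + I²) (s(I) = -4 + (I + I²)*(I + I) = -4 + (I + I²)*(2*I) = -4 + 2*I*(I + I²))
((51 + 698)/(581 + 571) + (-7 + s(1))*1)² = ((51 + 698)/(581 + 571) + (-7 + (-4 + 2*1² + 2*1³))*1)² = (749/1152 + (-7 + (-4 + 2*1 + 2*1))*1)² = (749*(1/1152) + (-7 + (-4 + 2 + 2))*1)² = (749/1152 + (-7 + 0)*1)² = (749/1152 - 7*1)² = (749/1152 - 7)² = (-7315/1152)² = 53509225/1327104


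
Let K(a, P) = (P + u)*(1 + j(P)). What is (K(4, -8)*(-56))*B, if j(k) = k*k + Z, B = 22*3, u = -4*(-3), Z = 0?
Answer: -960960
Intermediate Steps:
u = 12
B = 66
j(k) = k² (j(k) = k*k + 0 = k² + 0 = k²)
K(a, P) = (1 + P²)*(12 + P) (K(a, P) = (P + 12)*(1 + P²) = (12 + P)*(1 + P²) = (1 + P²)*(12 + P))
(K(4, -8)*(-56))*B = ((12 - 8 + (-8)³ + 12*(-8)²)*(-56))*66 = ((12 - 8 - 512 + 12*64)*(-56))*66 = ((12 - 8 - 512 + 768)*(-56))*66 = (260*(-56))*66 = -14560*66 = -960960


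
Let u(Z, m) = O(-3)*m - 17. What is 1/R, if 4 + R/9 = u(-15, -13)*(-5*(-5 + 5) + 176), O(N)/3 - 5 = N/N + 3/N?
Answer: -1/335844 ≈ -2.9776e-6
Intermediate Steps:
O(N) = 18 + 9/N (O(N) = 15 + 3*(N/N + 3/N) = 15 + 3*(1 + 3/N) = 15 + (3 + 9/N) = 18 + 9/N)
u(Z, m) = -17 + 15*m (u(Z, m) = (18 + 9/(-3))*m - 17 = (18 + 9*(-1/3))*m - 17 = (18 - 3)*m - 17 = 15*m - 17 = -17 + 15*m)
R = -335844 (R = -36 + 9*((-17 + 15*(-13))*(-5*(-5 + 5) + 176)) = -36 + 9*((-17 - 195)*(-5*0 + 176)) = -36 + 9*(-212*(0 + 176)) = -36 + 9*(-212*176) = -36 + 9*(-37312) = -36 - 335808 = -335844)
1/R = 1/(-335844) = -1/335844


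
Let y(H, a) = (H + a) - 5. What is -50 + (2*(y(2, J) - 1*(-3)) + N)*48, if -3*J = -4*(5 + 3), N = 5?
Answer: 1214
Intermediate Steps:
J = 32/3 (J = -(-4)*(5 + 3)/3 = -(-4)*8/3 = -⅓*(-32) = 32/3 ≈ 10.667)
y(H, a) = -5 + H + a
-50 + (2*(y(2, J) - 1*(-3)) + N)*48 = -50 + (2*((-5 + 2 + 32/3) - 1*(-3)) + 5)*48 = -50 + (2*(23/3 + 3) + 5)*48 = -50 + (2*(32/3) + 5)*48 = -50 + (64/3 + 5)*48 = -50 + (79/3)*48 = -50 + 1264 = 1214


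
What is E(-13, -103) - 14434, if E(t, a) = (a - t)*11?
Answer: -15424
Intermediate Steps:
E(t, a) = -11*t + 11*a
E(-13, -103) - 14434 = (-11*(-13) + 11*(-103)) - 14434 = (143 - 1133) - 14434 = -990 - 14434 = -15424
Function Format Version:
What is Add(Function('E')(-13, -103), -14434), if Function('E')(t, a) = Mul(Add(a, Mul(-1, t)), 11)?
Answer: -15424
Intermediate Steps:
Function('E')(t, a) = Add(Mul(-11, t), Mul(11, a))
Add(Function('E')(-13, -103), -14434) = Add(Add(Mul(-11, -13), Mul(11, -103)), -14434) = Add(Add(143, -1133), -14434) = Add(-990, -14434) = -15424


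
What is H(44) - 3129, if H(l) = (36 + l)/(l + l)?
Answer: -34409/11 ≈ -3128.1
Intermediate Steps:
H(l) = (36 + l)/(2*l) (H(l) = (36 + l)/((2*l)) = (36 + l)*(1/(2*l)) = (36 + l)/(2*l))
H(44) - 3129 = (1/2)*(36 + 44)/44 - 3129 = (1/2)*(1/44)*80 - 3129 = 10/11 - 3129 = -34409/11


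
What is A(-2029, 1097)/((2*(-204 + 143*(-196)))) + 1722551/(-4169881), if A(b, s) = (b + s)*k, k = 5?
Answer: -19457618551/58862040196 ≈ -0.33056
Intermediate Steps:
A(b, s) = 5*b + 5*s (A(b, s) = (b + s)*5 = 5*b + 5*s)
A(-2029, 1097)/((2*(-204 + 143*(-196)))) + 1722551/(-4169881) = (5*(-2029) + 5*1097)/((2*(-204 + 143*(-196)))) + 1722551/(-4169881) = (-10145 + 5485)/((2*(-204 - 28028))) + 1722551*(-1/4169881) = -4660/(2*(-28232)) - 1722551/4169881 = -4660/(-56464) - 1722551/4169881 = -4660*(-1/56464) - 1722551/4169881 = 1165/14116 - 1722551/4169881 = -19457618551/58862040196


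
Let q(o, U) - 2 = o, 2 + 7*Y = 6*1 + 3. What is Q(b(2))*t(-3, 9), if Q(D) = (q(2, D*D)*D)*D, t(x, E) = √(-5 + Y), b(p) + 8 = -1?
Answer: 648*I ≈ 648.0*I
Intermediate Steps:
Y = 1 (Y = -2/7 + (6*1 + 3)/7 = -2/7 + (6 + 3)/7 = -2/7 + (⅐)*9 = -2/7 + 9/7 = 1)
b(p) = -9 (b(p) = -8 - 1 = -9)
q(o, U) = 2 + o
t(x, E) = 2*I (t(x, E) = √(-5 + 1) = √(-4) = 2*I)
Q(D) = 4*D² (Q(D) = ((2 + 2)*D)*D = (4*D)*D = 4*D²)
Q(b(2))*t(-3, 9) = (4*(-9)²)*(2*I) = (4*81)*(2*I) = 324*(2*I) = 648*I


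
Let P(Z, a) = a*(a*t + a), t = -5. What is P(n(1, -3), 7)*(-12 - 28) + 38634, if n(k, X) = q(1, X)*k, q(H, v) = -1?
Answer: 46474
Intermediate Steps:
n(k, X) = -k
P(Z, a) = -4*a**2 (P(Z, a) = a*(a*(-5) + a) = a*(-5*a + a) = a*(-4*a) = -4*a**2)
P(n(1, -3), 7)*(-12 - 28) + 38634 = (-4*7**2)*(-12 - 28) + 38634 = -4*49*(-40) + 38634 = -196*(-40) + 38634 = 7840 + 38634 = 46474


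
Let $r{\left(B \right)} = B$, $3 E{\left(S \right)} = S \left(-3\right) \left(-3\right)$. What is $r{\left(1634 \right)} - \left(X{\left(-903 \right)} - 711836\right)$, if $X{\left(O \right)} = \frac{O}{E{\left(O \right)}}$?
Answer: $\frac{2140409}{3} \approx 7.1347 \cdot 10^{5}$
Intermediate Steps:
$E{\left(S \right)} = 3 S$ ($E{\left(S \right)} = \frac{S \left(-3\right) \left(-3\right)}{3} = \frac{- 3 S \left(-3\right)}{3} = \frac{9 S}{3} = 3 S$)
$X{\left(O \right)} = \frac{1}{3}$ ($X{\left(O \right)} = \frac{O}{3 O} = O \frac{1}{3 O} = \frac{1}{3}$)
$r{\left(1634 \right)} - \left(X{\left(-903 \right)} - 711836\right) = 1634 - \left(\frac{1}{3} - 711836\right) = 1634 - - \frac{2135507}{3} = 1634 + \frac{2135507}{3} = \frac{2140409}{3}$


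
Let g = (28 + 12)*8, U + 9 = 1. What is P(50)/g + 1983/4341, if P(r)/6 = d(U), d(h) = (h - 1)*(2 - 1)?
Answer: 66691/231520 ≈ 0.28806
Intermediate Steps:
U = -8 (U = -9 + 1 = -8)
g = 320 (g = 40*8 = 320)
d(h) = -1 + h (d(h) = (-1 + h)*1 = -1 + h)
P(r) = -54 (P(r) = 6*(-1 - 8) = 6*(-9) = -54)
P(50)/g + 1983/4341 = -54/320 + 1983/4341 = -54*1/320 + 1983*(1/4341) = -27/160 + 661/1447 = 66691/231520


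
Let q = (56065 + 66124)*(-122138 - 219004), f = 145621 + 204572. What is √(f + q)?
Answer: 3*I*√4631494405 ≈ 2.0417e+5*I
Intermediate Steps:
f = 350193
q = -41683799838 (q = 122189*(-341142) = -41683799838)
√(f + q) = √(350193 - 41683799838) = √(-41683449645) = 3*I*√4631494405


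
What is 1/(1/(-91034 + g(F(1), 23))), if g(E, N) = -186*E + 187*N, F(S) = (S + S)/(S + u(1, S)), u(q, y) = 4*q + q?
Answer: -86795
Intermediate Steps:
u(q, y) = 5*q
F(S) = 2*S/(5 + S) (F(S) = (S + S)/(S + 5*1) = (2*S)/(S + 5) = (2*S)/(5 + S) = 2*S/(5 + S))
1/(1/(-91034 + g(F(1), 23))) = 1/(1/(-91034 + (-372/(5 + 1) + 187*23))) = 1/(1/(-91034 + (-372/6 + 4301))) = 1/(1/(-91034 + (-186*⅓ + 4301))) = 1/(1/(-91034 + (-62 + 4301))) = 1/(1/(-91034 + 4239)) = 1/(1/(-86795)) = 1/(-1/86795) = -86795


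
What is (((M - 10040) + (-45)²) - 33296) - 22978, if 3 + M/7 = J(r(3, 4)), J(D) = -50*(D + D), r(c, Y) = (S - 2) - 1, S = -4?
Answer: -59410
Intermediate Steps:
r(c, Y) = -7 (r(c, Y) = (-4 - 2) - 1 = -6 - 1 = -7)
J(D) = -100*D
M = 4879 (M = -21 + 7*(-100*(-7)) = -21 + 7*700 = -21 + 4900 = 4879)
(((M - 10040) + (-45)²) - 33296) - 22978 = (((4879 - 10040) + (-45)²) - 33296) - 22978 = ((-5161 + 2025) - 33296) - 22978 = (-3136 - 33296) - 22978 = -36432 - 22978 = -59410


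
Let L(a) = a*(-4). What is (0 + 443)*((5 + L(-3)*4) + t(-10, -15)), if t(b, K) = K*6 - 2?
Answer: -17277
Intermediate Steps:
t(b, K) = -2 + 6*K (t(b, K) = 6*K - 2 = -2 + 6*K)
L(a) = -4*a
(0 + 443)*((5 + L(-3)*4) + t(-10, -15)) = (0 + 443)*((5 - 4*(-3)*4) + (-2 + 6*(-15))) = 443*((5 + 12*4) + (-2 - 90)) = 443*((5 + 48) - 92) = 443*(53 - 92) = 443*(-39) = -17277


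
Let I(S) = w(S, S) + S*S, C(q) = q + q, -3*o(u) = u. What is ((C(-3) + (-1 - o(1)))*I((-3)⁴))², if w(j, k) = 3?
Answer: 1914937600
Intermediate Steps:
o(u) = -u/3
C(q) = 2*q
I(S) = 3 + S² (I(S) = 3 + S*S = 3 + S²)
((C(-3) + (-1 - o(1)))*I((-3)⁴))² = ((2*(-3) + (-1 - (-1)/3))*(3 + ((-3)⁴)²))² = ((-6 + (-1 - 1*(-⅓)))*(3 + 81²))² = ((-6 + (-1 + ⅓))*(3 + 6561))² = ((-6 - ⅔)*6564)² = (-20/3*6564)² = (-43760)² = 1914937600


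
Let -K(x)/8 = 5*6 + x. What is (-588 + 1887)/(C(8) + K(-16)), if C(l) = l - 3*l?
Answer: -1299/128 ≈ -10.148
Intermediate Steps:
K(x) = -240 - 8*x (K(x) = -8*(5*6 + x) = -8*(30 + x) = -240 - 8*x)
C(l) = -2*l
(-588 + 1887)/(C(8) + K(-16)) = (-588 + 1887)/(-2*8 + (-240 - 8*(-16))) = 1299/(-16 + (-240 + 128)) = 1299/(-16 - 112) = 1299/(-128) = 1299*(-1/128) = -1299/128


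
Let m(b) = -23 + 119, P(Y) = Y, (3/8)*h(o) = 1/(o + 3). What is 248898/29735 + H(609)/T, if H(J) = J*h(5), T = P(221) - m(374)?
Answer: 7429691/743375 ≈ 9.9945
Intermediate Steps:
h(o) = 8/(3*(3 + o)) (h(o) = 8/(3*(o + 3)) = 8/(3*(3 + o)))
m(b) = 96
T = 125 (T = 221 - 1*96 = 221 - 96 = 125)
H(J) = J/3 (H(J) = J*(8/(3*(3 + 5))) = J*((8/3)/8) = J*((8/3)*(⅛)) = J*(⅓) = J/3)
248898/29735 + H(609)/T = 248898/29735 + ((⅓)*609)/125 = 248898*(1/29735) + 203*(1/125) = 248898/29735 + 203/125 = 7429691/743375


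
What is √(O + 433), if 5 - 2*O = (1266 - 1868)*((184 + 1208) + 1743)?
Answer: √3776282/2 ≈ 971.63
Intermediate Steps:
O = 1887275/2 (O = 5/2 - (1266 - 1868)*((184 + 1208) + 1743)/2 = 5/2 - (-301)*(1392 + 1743) = 5/2 - (-301)*3135 = 5/2 - ½*(-1887270) = 5/2 + 943635 = 1887275/2 ≈ 9.4364e+5)
√(O + 433) = √(1887275/2 + 433) = √(1888141/2) = √3776282/2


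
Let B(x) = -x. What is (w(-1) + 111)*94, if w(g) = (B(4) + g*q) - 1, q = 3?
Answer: 9682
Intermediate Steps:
w(g) = -5 + 3*g (w(g) = (-1*4 + g*3) - 1 = (-4 + 3*g) - 1 = -5 + 3*g)
(w(-1) + 111)*94 = ((-5 + 3*(-1)) + 111)*94 = ((-5 - 3) + 111)*94 = (-8 + 111)*94 = 103*94 = 9682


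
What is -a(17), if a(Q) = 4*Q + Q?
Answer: -85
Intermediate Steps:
a(Q) = 5*Q
-a(17) = -5*17 = -1*85 = -85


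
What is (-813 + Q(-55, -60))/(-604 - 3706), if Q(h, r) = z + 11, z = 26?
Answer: 388/2155 ≈ 0.18005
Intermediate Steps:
Q(h, r) = 37 (Q(h, r) = 26 + 11 = 37)
(-813 + Q(-55, -60))/(-604 - 3706) = (-813 + 37)/(-604 - 3706) = -776/(-4310) = -776*(-1/4310) = 388/2155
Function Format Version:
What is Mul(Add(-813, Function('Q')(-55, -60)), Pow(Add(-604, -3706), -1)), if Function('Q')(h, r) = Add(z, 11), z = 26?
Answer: Rational(388, 2155) ≈ 0.18005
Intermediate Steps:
Function('Q')(h, r) = 37 (Function('Q')(h, r) = Add(26, 11) = 37)
Mul(Add(-813, Function('Q')(-55, -60)), Pow(Add(-604, -3706), -1)) = Mul(Add(-813, 37), Pow(Add(-604, -3706), -1)) = Mul(-776, Pow(-4310, -1)) = Mul(-776, Rational(-1, 4310)) = Rational(388, 2155)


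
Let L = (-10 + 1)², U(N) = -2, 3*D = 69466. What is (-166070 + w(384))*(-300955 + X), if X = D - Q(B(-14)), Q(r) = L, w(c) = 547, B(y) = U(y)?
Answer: 137986924766/3 ≈ 4.5996e+10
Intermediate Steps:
D = 69466/3 (D = (⅓)*69466 = 69466/3 ≈ 23155.)
B(y) = -2
L = 81 (L = (-9)² = 81)
Q(r) = 81
X = 69223/3 (X = 69466/3 - 1*81 = 69466/3 - 81 = 69223/3 ≈ 23074.)
(-166070 + w(384))*(-300955 + X) = (-166070 + 547)*(-300955 + 69223/3) = -165523*(-833642/3) = 137986924766/3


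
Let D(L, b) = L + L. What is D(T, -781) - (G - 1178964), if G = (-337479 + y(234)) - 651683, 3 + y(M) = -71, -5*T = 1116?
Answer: 10838768/5 ≈ 2.1678e+6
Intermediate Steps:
T = -1116/5 (T = -⅕*1116 = -1116/5 ≈ -223.20)
y(M) = -74 (y(M) = -3 - 71 = -74)
D(L, b) = 2*L
G = -989236 (G = (-337479 - 74) - 651683 = -337553 - 651683 = -989236)
D(T, -781) - (G - 1178964) = 2*(-1116/5) - (-989236 - 1178964) = -2232/5 - 1*(-2168200) = -2232/5 + 2168200 = 10838768/5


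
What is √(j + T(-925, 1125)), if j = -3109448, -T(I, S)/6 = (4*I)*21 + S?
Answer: I*√2649998 ≈ 1627.9*I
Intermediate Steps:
T(I, S) = -504*I - 6*S (T(I, S) = -6*((4*I)*21 + S) = -6*(84*I + S) = -6*(S + 84*I) = -504*I - 6*S)
√(j + T(-925, 1125)) = √(-3109448 + (-504*(-925) - 6*1125)) = √(-3109448 + (466200 - 6750)) = √(-3109448 + 459450) = √(-2649998) = I*√2649998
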